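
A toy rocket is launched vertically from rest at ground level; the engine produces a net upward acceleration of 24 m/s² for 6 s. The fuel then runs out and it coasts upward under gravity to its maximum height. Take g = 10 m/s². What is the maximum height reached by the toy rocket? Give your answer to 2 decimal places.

Phase 1 (powered ascent): v₀ = 0 m/s, a = 24 m/s².
v = v₀ + at = 0 + (24)(6) = 144 m/s
Δx = v₀t + ½at² = 0·6 + 0.5·24·6² = 432 m

Phase 2 (coasting upward): v₀ = 144 m/s, a = -10 m/s².
v = v₀ + at → t = (0 − 144) / -10 = 14.4 s
v² = v₀² + 2aΔx → Δx = (0² − 144²)/(2·-10) = 1040 m
Maximum height = 432 + 1040 = 1470 m

1468.80 m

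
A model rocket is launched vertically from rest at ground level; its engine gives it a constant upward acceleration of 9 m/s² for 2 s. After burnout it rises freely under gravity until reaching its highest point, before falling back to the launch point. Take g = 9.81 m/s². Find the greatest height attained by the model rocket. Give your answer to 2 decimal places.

Phase 1 (powered ascent): v₀ = 0 m/s, a = 9 m/s².
v = v₀ + at = 0 + (9)(2) = 18.0 m/s
Δx = v₀t + ½at² = 0·2 + 0.5·9·2² = 18.0 m

Phase 2 (coasting upward): v₀ = 18.0 m/s, a = -9.81 m/s².
v = v₀ + at → t = (0 − 18.0) / -9.81 = 1.83 s
v² = v₀² + 2aΔx → Δx = (0² − 18.0²)/(2·-9.81) = 16.5 m
Maximum height = 18.0 + 16.5 = 34.5 m

34.51 m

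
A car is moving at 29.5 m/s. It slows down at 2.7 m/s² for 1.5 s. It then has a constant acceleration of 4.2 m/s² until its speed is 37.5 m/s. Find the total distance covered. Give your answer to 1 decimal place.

131.5 m

Phase 1 (decelerating): v₀ = 29.5 m/s, a = -2.7 m/s².
v = v₀ + at = 29.5 + (-2.7)(1.5) = 25.4 m/s
Δx = v₀t + ½at² = 29.5·1.5 + 0.5·-2.7·1.5² = 41.2 m

Phase 2 (accelerating): v₀ = 25.4 m/s, a = 4.2 m/s².
v = v₀ + at → t = (37.5 − 25.4) / 4.2 = 2.87 s
v² = v₀² + 2aΔx → Δx = (37.5² − 25.4²)/(2·4.2) = 90.3 m
Total distance = 41.2 + 90.3 = 132 m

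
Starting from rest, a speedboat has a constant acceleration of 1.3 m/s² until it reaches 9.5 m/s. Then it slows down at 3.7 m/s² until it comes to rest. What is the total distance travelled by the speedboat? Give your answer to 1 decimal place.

46.9 m

Phase 1 (accelerating): v₀ = 0 m/s, a = 1.3 m/s².
v = v₀ + at → t = (9.5 − 0) / 1.3 = 7.31 s
v² = v₀² + 2aΔx → Δx = (9.5² − 0²)/(2·1.3) = 34.7 m

Phase 2 (decelerating): v₀ = 9.50 m/s, a = -3.7 m/s².
v = v₀ + at → t = (0 − 9.50) / -3.7 = 2.57 s
v² = v₀² + 2aΔx → Δx = (0² − 9.50²)/(2·-3.7) = 12.2 m
Total distance = 34.7 + 12.2 = 46.9 m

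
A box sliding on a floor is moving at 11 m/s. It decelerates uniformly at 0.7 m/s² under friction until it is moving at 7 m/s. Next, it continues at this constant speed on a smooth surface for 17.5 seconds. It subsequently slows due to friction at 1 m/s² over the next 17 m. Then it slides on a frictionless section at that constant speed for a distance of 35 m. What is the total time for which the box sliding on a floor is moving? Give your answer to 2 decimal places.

Phase 1 (decelerating): v₀ = 11.0 m/s, a = -0.7 m/s².
v = v₀ + at → t = (7 − 11.0) / -0.7 = 5.71 s
v² = v₀² + 2aΔx → Δx = (7² − 11.0²)/(2·-0.7) = 51.4 m

Phase 2 (constant speed): v₀ = 7.00 m/s, a = 0 m/s².
v = v₀ + at = 7.00 + (0)(17.5) = 7.00 m/s
Δx = v₀t + ½at² = 7.00·17.5 + 0.5·0·17.5² = 122 m

Phase 3 (decelerating): v₀ = 7.00 m/s, a = -1 m/s².
v² = v₀² + 2aΔx = 7.00² + 2·-1·17 = 15.0 → v = 3.87 m/s
t = (v − v₀)/a = (3.87 − 7.00)/-1 = 3.13 s

Phase 4 (constant speed): v₀ = 3.87 m/s, a = 0 m/s².
Constant speed: t = d/v = 35/3.87 = 9.04 s
Total time = 5.71 + 17.5 + 3.13 + 9.04 = 35.4 s

35.38 s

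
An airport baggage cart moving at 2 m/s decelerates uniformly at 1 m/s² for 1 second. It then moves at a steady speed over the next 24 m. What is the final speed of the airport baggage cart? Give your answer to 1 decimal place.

Phase 1 (decelerating): v₀ = 2.00 m/s, a = -1 m/s².
v = v₀ + at = 2.00 + (-1)(1) = 1.00 m/s
Δx = v₀t + ½at² = 2.00·1 + 0.5·-1·1² = 1.50 m

Phase 2 (constant speed): v₀ = 1.00 m/s, a = 0 m/s².
Constant speed: t = d/v = 24/1.00 = 24.0 s
Final speed = 1.00 m/s

1.0 m/s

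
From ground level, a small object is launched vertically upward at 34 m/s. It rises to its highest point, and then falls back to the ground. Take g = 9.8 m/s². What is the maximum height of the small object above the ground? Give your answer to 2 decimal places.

Phase 1 (rising): v₀ = 34.0 m/s, a = -9.8 m/s².
v = v₀ + at → t = (0 − 34.0) / -9.8 = 3.47 s
v² = v₀² + 2aΔx → Δx = (0² − 34.0²)/(2·-9.8) = 59.0 m
Maximum height = 59.0 m

58.98 m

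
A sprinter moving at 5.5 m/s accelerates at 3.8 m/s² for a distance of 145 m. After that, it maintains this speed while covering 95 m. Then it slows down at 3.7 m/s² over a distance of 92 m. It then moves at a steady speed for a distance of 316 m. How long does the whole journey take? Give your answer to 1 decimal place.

Phase 1 (accelerating): v₀ = 5.50 m/s, a = 3.8 m/s².
v² = v₀² + 2aΔx = 5.50² + 2·3.8·145 = 1130 → v = 33.6 m/s
t = (v − v₀)/a = (33.6 − 5.50)/3.8 = 7.41 s

Phase 2 (constant speed): v₀ = 33.6 m/s, a = 0 m/s².
Constant speed: t = d/v = 95/33.6 = 2.82 s

Phase 3 (decelerating): v₀ = 33.6 m/s, a = -3.7 m/s².
v² = v₀² + 2aΔx = 33.6² + 2·-3.7·92 = 451 → v = 21.2 m/s
t = (v − v₀)/a = (21.2 − 33.6)/-3.7 = 3.35 s

Phase 4 (constant speed): v₀ = 21.2 m/s, a = 0 m/s².
Constant speed: t = d/v = 316/21.2 = 14.9 s
Total time = 7.41 + 2.82 + 3.35 + 14.9 = 28.5 s

28.5 s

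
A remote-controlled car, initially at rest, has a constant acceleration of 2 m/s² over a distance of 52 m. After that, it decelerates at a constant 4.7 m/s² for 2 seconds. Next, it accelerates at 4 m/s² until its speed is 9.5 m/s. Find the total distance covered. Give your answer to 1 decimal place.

Phase 1 (accelerating): v₀ = 0 m/s, a = 2 m/s².
v² = v₀² + 2aΔx = 0² + 2·2·52 = 208 → v = 14.4 m/s
t = (v − v₀)/a = (14.4 − 0)/2 = 7.21 s

Phase 2 (decelerating): v₀ = 14.4 m/s, a = -4.7 m/s².
v = v₀ + at = 14.4 + (-4.7)(2) = 5.02 m/s
Δx = v₀t + ½at² = 14.4·2 + 0.5·-4.7·2² = 19.4 m

Phase 3 (accelerating): v₀ = 5.02 m/s, a = 4 m/s².
v = v₀ + at → t = (9.5 − 5.02) / 4 = 1.12 s
v² = v₀² + 2aΔx → Δx = (9.5² − 5.02²)/(2·4) = 8.13 m
Total distance = 52.0 + 19.4 + 8.13 = 79.6 m

79.6 m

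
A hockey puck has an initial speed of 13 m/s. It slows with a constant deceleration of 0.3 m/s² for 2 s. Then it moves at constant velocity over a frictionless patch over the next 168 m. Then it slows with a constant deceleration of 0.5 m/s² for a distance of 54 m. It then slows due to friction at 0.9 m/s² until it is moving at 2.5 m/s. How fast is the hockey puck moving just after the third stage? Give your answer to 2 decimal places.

Phase 1 (decelerating): v₀ = 13.0 m/s, a = -0.3 m/s².
v = v₀ + at = 13.0 + (-0.3)(2) = 12.4 m/s
Δx = v₀t + ½at² = 13.0·2 + 0.5·-0.3·2² = 25.4 m

Phase 2 (constant speed): v₀ = 12.4 m/s, a = 0 m/s².
Constant speed: t = d/v = 168/12.4 = 13.5 s

Phase 3 (decelerating): v₀ = 12.4 m/s, a = -0.5 m/s².
v² = v₀² + 2aΔx = 12.4² + 2·-0.5·54 = 99.8 → v = 9.99 m/s
t = (v − v₀)/a = (9.99 − 12.4)/-0.5 = 4.82 s
Speed at end of phase 3 = 9.99 m/s

9.99 m/s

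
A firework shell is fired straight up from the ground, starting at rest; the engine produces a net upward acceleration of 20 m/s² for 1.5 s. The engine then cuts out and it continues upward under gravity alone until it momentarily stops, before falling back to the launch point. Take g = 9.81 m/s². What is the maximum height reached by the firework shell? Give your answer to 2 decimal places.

Phase 1 (powered ascent): v₀ = 0 m/s, a = 20 m/s².
v = v₀ + at = 0 + (20)(1.5) = 30.0 m/s
Δx = v₀t + ½at² = 0·1.5 + 0.5·20·1.5² = 22.5 m

Phase 2 (coasting upward): v₀ = 30.0 m/s, a = -9.81 m/s².
v = v₀ + at → t = (0 − 30.0) / -9.81 = 3.06 s
v² = v₀² + 2aΔx → Δx = (0² − 30.0²)/(2·-9.81) = 45.9 m
Maximum height = 22.5 + 45.9 = 68.4 m

68.37 m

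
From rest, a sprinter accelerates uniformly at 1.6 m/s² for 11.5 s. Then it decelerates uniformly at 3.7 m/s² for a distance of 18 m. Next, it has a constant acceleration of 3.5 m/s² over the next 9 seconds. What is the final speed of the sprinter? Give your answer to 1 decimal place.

Phase 1 (accelerating): v₀ = 0 m/s, a = 1.6 m/s².
v = v₀ + at = 0 + (1.6)(11.5) = 18.4 m/s
Δx = v₀t + ½at² = 0·11.5 + 0.5·1.6·11.5² = 106 m

Phase 2 (decelerating): v₀ = 18.4 m/s, a = -3.7 m/s².
v² = v₀² + 2aΔx = 18.4² + 2·-3.7·18 = 205 → v = 14.3 m/s
t = (v − v₀)/a = (14.3 − 18.4)/-3.7 = 1.10 s

Phase 3 (accelerating): v₀ = 14.3 m/s, a = 3.5 m/s².
v = v₀ + at = 14.3 + (3.5)(9) = 45.8 m/s
Δx = v₀t + ½at² = 14.3·9 + 0.5·3.5·9² = 271 m
Final speed = 45.8 m/s

45.8 m/s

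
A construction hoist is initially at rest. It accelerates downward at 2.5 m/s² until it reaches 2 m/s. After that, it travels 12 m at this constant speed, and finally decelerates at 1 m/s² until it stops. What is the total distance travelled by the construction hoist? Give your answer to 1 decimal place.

14.8 m

Phase 1 (accelerating): v₀ = 0 m/s, a = 2.5 m/s².
v = v₀ + at → t = (2 − 0) / 2.5 = 0.800 s
v² = v₀² + 2aΔx → Δx = (2² − 0²)/(2·2.5) = 0.800 m

Phase 2 (constant speed): v₀ = 2.00 m/s, a = 0 m/s².
Constant speed: t = d/v = 12/2.00 = 6.00 s

Phase 3 (decelerating): v₀ = 2.00 m/s, a = -1 m/s².
v = v₀ + at → t = (0 − 2.00) / -1 = 2.00 s
v² = v₀² + 2aΔx → Δx = (0² − 2.00²)/(2·-1) = 2.00 m
Total distance = 0.800 + 12.0 + 2.00 = 14.8 m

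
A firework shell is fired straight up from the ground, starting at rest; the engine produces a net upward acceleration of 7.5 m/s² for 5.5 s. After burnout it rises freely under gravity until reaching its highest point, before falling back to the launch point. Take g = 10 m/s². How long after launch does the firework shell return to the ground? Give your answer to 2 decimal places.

15.93 s

Phase 1 (powered ascent): v₀ = 0 m/s, a = 7.5 m/s².
v = v₀ + at = 0 + (7.5)(5.5) = 41.2 m/s
Δx = v₀t + ½at² = 0·5.5 + 0.5·7.5·5.5² = 113 m

Phase 2 (coasting upward): v₀ = 41.2 m/s, a = -10 m/s².
v = v₀ + at → t = (0 − 41.2) / -10 = 4.12 s
v² = v₀² + 2aΔx → Δx = (0² − 41.2²)/(2·-10) = 85.1 m

Phase 3 (free fall): v₀ = 0 m/s, a = -10 m/s².
Falls 199 m from rest: t = √(2·199/10) = 6.30 s; v = g·t = 63.0 m/s.
Total time = 5.50 + 4.12 + 6.30 = 15.9 s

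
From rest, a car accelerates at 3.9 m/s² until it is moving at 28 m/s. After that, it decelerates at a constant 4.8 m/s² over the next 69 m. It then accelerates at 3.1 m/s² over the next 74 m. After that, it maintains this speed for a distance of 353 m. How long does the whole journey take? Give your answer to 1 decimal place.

29.6 s

Phase 1 (accelerating): v₀ = 0 m/s, a = 3.9 m/s².
v = v₀ + at → t = (28 − 0) / 3.9 = 7.18 s
v² = v₀² + 2aΔx → Δx = (28² − 0²)/(2·3.9) = 101 m

Phase 2 (decelerating): v₀ = 28.0 m/s, a = -4.8 m/s².
v² = v₀² + 2aΔx = 28.0² + 2·-4.8·69 = 122 → v = 11.0 m/s
t = (v − v₀)/a = (11.0 − 28.0)/-4.8 = 3.54 s

Phase 3 (accelerating): v₀ = 11.0 m/s, a = 3.1 m/s².
v² = v₀² + 2aΔx = 11.0² + 2·3.1·74 = 580 → v = 24.1 m/s
t = (v − v₀)/a = (24.1 − 11.0)/3.1 = 4.21 s

Phase 4 (constant speed): v₀ = 24.1 m/s, a = 0 m/s².
Constant speed: t = d/v = 353/24.1 = 14.7 s
Total time = 7.18 + 3.54 + 4.21 + 14.7 = 29.6 s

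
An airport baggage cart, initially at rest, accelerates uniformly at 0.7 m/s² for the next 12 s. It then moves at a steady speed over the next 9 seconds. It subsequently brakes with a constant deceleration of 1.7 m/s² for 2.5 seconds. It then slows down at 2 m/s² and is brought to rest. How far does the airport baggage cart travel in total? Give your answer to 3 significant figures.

146 m

Phase 1 (accelerating): v₀ = 0 m/s, a = 0.7 m/s².
v = v₀ + at = 0 + (0.7)(12) = 8.40 m/s
Δx = v₀t + ½at² = 0·12 + 0.5·0.7·12² = 50.4 m

Phase 2 (constant speed): v₀ = 8.40 m/s, a = 0 m/s².
v = v₀ + at = 8.40 + (0)(9) = 8.40 m/s
Δx = v₀t + ½at² = 8.40·9 + 0.5·0·9² = 75.6 m

Phase 3 (decelerating): v₀ = 8.40 m/s, a = -1.7 m/s².
v = v₀ + at = 8.40 + (-1.7)(2.5) = 4.15 m/s
Δx = v₀t + ½at² = 8.40·2.5 + 0.5·-1.7·2.5² = 15.7 m

Phase 4 (decelerating): v₀ = 4.15 m/s, a = -2 m/s².
v = v₀ + at → t = (0 − 4.15) / -2 = 2.07 s
v² = v₀² + 2aΔx → Δx = (0² − 4.15²)/(2·-2) = 4.31 m
Total distance = 50.4 + 75.6 + 15.7 + 4.31 = 146 m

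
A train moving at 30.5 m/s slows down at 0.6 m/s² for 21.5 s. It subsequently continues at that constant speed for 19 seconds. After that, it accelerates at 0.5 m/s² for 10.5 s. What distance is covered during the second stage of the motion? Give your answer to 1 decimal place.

Phase 1 (decelerating): v₀ = 30.5 m/s, a = -0.6 m/s².
v = v₀ + at = 30.5 + (-0.6)(21.5) = 17.6 m/s
Δx = v₀t + ½at² = 30.5·21.5 + 0.5·-0.6·21.5² = 517 m

Phase 2 (constant speed): v₀ = 17.6 m/s, a = 0 m/s².
v = v₀ + at = 17.6 + (0)(19) = 17.6 m/s
Δx = v₀t + ½at² = 17.6·19 + 0.5·0·19² = 334 m
Distance in phase 2 = 334 m

334.4 m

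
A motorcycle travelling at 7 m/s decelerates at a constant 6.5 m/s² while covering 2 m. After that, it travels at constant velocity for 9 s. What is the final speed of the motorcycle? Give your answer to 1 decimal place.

Phase 1 (decelerating): v₀ = 7.00 m/s, a = -6.5 m/s².
v² = v₀² + 2aΔx = 7.00² + 2·-6.5·2 = 23.0 → v = 4.80 m/s
t = (v − v₀)/a = (4.80 − 7.00)/-6.5 = 0.339 s

Phase 2 (constant speed): v₀ = 4.80 m/s, a = 0 m/s².
v = v₀ + at = 4.80 + (0)(9) = 4.80 m/s
Δx = v₀t + ½at² = 4.80·9 + 0.5·0·9² = 43.2 m
Final speed = 4.80 m/s

4.8 m/s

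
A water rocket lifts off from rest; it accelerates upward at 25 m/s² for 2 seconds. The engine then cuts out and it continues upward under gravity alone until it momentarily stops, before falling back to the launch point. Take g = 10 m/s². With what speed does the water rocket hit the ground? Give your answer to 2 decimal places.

59.16 m/s

Phase 1 (powered ascent): v₀ = 0 m/s, a = 25 m/s².
v = v₀ + at = 0 + (25)(2) = 50.0 m/s
Δx = v₀t + ½at² = 0·2 + 0.5·25·2² = 50.0 m

Phase 2 (coasting upward): v₀ = 50.0 m/s, a = -10 m/s².
v = v₀ + at → t = (0 − 50.0) / -10 = 5.00 s
v² = v₀² + 2aΔx → Δx = (0² − 50.0²)/(2·-10) = 125 m

Phase 3 (free fall): v₀ = 0 m/s, a = -10 m/s².
Falls 175 m from rest: t = √(2·175/10) = 5.92 s; v = g·t = 59.2 m/s.
Impact speed = 59.2 m/s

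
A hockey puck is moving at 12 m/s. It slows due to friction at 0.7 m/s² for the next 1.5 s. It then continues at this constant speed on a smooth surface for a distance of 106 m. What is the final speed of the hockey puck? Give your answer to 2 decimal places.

Phase 1 (decelerating): v₀ = 12.0 m/s, a = -0.7 m/s².
v = v₀ + at = 12.0 + (-0.7)(1.5) = 10.9 m/s
Δx = v₀t + ½at² = 12.0·1.5 + 0.5·-0.7·1.5² = 17.2 m

Phase 2 (constant speed): v₀ = 10.9 m/s, a = 0 m/s².
Constant speed: t = d/v = 106/10.9 = 9.68 s
Final speed = 10.9 m/s

10.95 m/s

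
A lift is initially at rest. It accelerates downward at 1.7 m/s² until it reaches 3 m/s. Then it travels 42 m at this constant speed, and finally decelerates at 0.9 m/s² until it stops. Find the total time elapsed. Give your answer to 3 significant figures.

19.1 s

Phase 1 (accelerating): v₀ = 0 m/s, a = 1.7 m/s².
v = v₀ + at → t = (3 − 0) / 1.7 = 1.76 s
v² = v₀² + 2aΔx → Δx = (3² − 0²)/(2·1.7) = 2.65 m

Phase 2 (constant speed): v₀ = 3.00 m/s, a = 0 m/s².
Constant speed: t = d/v = 42/3.00 = 14.0 s

Phase 3 (decelerating): v₀ = 3.00 m/s, a = -0.9 m/s².
v = v₀ + at → t = (0 − 3.00) / -0.9 = 3.33 s
v² = v₀² + 2aΔx → Δx = (0² − 3.00²)/(2·-0.9) = 5.00 m
Total time = 1.76 + 14.0 + 3.33 = 19.1 s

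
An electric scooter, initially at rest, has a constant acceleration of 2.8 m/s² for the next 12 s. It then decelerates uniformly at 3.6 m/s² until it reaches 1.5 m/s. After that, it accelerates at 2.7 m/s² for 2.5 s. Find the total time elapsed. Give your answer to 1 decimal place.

23.4 s

Phase 1 (accelerating): v₀ = 0 m/s, a = 2.8 m/s².
v = v₀ + at = 0 + (2.8)(12) = 33.6 m/s
Δx = v₀t + ½at² = 0·12 + 0.5·2.8·12² = 202 m

Phase 2 (decelerating): v₀ = 33.6 m/s, a = -3.6 m/s².
v = v₀ + at → t = (1.5 − 33.6) / -3.6 = 8.92 s
v² = v₀² + 2aΔx → Δx = (1.5² − 33.6²)/(2·-3.6) = 156 m

Phase 3 (accelerating): v₀ = 1.50 m/s, a = 2.7 m/s².
v = v₀ + at = 1.50 + (2.7)(2.5) = 8.25 m/s
Δx = v₀t + ½at² = 1.50·2.5 + 0.5·2.7·2.5² = 12.2 m
Total time = 12.0 + 8.92 + 2.50 = 23.4 s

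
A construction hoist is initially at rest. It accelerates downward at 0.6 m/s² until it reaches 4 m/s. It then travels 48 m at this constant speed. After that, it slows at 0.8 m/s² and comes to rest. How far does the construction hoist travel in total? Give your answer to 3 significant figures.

Phase 1 (accelerating): v₀ = 0 m/s, a = 0.6 m/s².
v = v₀ + at → t = (4 − 0) / 0.6 = 6.67 s
v² = v₀² + 2aΔx → Δx = (4² − 0²)/(2·0.6) = 13.3 m

Phase 2 (constant speed): v₀ = 4.00 m/s, a = 0 m/s².
Constant speed: t = d/v = 48/4.00 = 12.0 s

Phase 3 (decelerating): v₀ = 4.00 m/s, a = -0.8 m/s².
v = v₀ + at → t = (0 − 4.00) / -0.8 = 5.00 s
v² = v₀² + 2aΔx → Δx = (0² − 4.00²)/(2·-0.8) = 10.0 m
Total distance = 13.3 + 48.0 + 10.0 = 71.3 m

71.3 m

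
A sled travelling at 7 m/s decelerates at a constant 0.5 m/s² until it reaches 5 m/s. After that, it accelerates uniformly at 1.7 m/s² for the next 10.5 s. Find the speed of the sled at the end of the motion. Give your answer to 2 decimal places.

22.85 m/s

Phase 1 (decelerating): v₀ = 7.00 m/s, a = -0.5 m/s².
v = v₀ + at → t = (5 − 7.00) / -0.5 = 4.00 s
v² = v₀² + 2aΔx → Δx = (5² − 7.00²)/(2·-0.5) = 24.0 m

Phase 2 (accelerating): v₀ = 5.00 m/s, a = 1.7 m/s².
v = v₀ + at = 5.00 + (1.7)(10.5) = 22.8 m/s
Δx = v₀t + ½at² = 5.00·10.5 + 0.5·1.7·10.5² = 146 m
Final speed = 22.8 m/s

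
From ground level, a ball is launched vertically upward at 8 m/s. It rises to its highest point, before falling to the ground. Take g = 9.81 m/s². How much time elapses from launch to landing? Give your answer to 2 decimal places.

1.63 s

Phase 1 (rising): v₀ = 8.00 m/s, a = -9.81 m/s².
v = v₀ + at → t = (0 − 8.00) / -9.81 = 0.815 s
v² = v₀² + 2aΔx → Δx = (0² − 8.00²)/(2·-9.81) = 3.26 m

Phase 2 (falling): v₀ = 0 m/s, a = -9.81 m/s².
Falls 3.26 m from rest: t = √(2·3.26/9.81) = 0.815 s; v = g·t = 8.00 m/s.
Total time = 0.815 + 0.815 = 1.63 s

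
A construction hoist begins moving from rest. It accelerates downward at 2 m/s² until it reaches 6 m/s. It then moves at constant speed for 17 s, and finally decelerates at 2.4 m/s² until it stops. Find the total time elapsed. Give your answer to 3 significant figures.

22.5 s

Phase 1 (accelerating): v₀ = 0 m/s, a = 2 m/s².
v = v₀ + at → t = (6 − 0) / 2 = 3.00 s
v² = v₀² + 2aΔx → Δx = (6² − 0²)/(2·2) = 9.00 m

Phase 2 (constant speed): v₀ = 6.00 m/s, a = 0 m/s².
v = v₀ + at = 6.00 + (0)(17) = 6.00 m/s
Δx = v₀t + ½at² = 6.00·17 + 0.5·0·17² = 102 m

Phase 3 (decelerating): v₀ = 6.00 m/s, a = -2.4 m/s².
v = v₀ + at → t = (0 − 6.00) / -2.4 = 2.50 s
v² = v₀² + 2aΔx → Δx = (0² − 6.00²)/(2·-2.4) = 7.50 m
Total time = 3.00 + 17.0 + 2.50 = 22.5 s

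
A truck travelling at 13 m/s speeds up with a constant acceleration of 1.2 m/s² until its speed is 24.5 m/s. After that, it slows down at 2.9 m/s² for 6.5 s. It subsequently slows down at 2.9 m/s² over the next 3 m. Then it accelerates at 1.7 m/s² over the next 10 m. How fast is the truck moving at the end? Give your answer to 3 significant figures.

Phase 1 (accelerating): v₀ = 13.0 m/s, a = 1.2 m/s².
v = v₀ + at → t = (24.5 − 13.0) / 1.2 = 9.58 s
v² = v₀² + 2aΔx → Δx = (24.5² − 13.0²)/(2·1.2) = 180 m

Phase 2 (decelerating): v₀ = 24.5 m/s, a = -2.9 m/s².
v = v₀ + at = 24.5 + (-2.9)(6.5) = 5.65 m/s
Δx = v₀t + ½at² = 24.5·6.5 + 0.5·-2.9·6.5² = 98.0 m

Phase 3 (decelerating): v₀ = 5.65 m/s, a = -2.9 m/s².
v² = v₀² + 2aΔx = 5.65² + 2·-2.9·3 = 14.5 → v = 3.81 m/s
t = (v − v₀)/a = (3.81 − 5.65)/-2.9 = 0.634 s

Phase 4 (accelerating): v₀ = 3.81 m/s, a = 1.7 m/s².
v² = v₀² + 2aΔx = 3.81² + 2·1.7·10 = 48.5 → v = 6.97 m/s
t = (v − v₀)/a = (6.97 − 3.81)/1.7 = 1.86 s
Final speed = 6.97 m/s

6.97 m/s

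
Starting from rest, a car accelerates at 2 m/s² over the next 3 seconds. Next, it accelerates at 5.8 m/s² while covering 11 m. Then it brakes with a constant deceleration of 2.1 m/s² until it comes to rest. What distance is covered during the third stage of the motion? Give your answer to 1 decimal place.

Phase 1 (accelerating): v₀ = 0 m/s, a = 2 m/s².
v = v₀ + at = 0 + (2)(3) = 6.00 m/s
Δx = v₀t + ½at² = 0·3 + 0.5·2·3² = 9.00 m

Phase 2 (accelerating): v₀ = 6.00 m/s, a = 5.8 m/s².
v² = v₀² + 2aΔx = 6.00² + 2·5.8·11 = 164 → v = 12.8 m/s
t = (v − v₀)/a = (12.8 − 6.00)/5.8 = 1.17 s

Phase 3 (decelerating): v₀ = 12.8 m/s, a = -2.1 m/s².
v = v₀ + at → t = (0 − 12.8) / -2.1 = 6.09 s
v² = v₀² + 2aΔx → Δx = (0² − 12.8²)/(2·-2.1) = 39.0 m
Distance in phase 3 = 39.0 m

39.0 m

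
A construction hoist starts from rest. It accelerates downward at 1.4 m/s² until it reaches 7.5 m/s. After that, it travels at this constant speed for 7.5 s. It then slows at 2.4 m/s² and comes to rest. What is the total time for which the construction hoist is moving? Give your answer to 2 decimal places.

Phase 1 (accelerating): v₀ = 0 m/s, a = 1.4 m/s².
v = v₀ + at → t = (7.5 − 0) / 1.4 = 5.36 s
v² = v₀² + 2aΔx → Δx = (7.5² − 0²)/(2·1.4) = 20.1 m

Phase 2 (constant speed): v₀ = 7.50 m/s, a = 0 m/s².
v = v₀ + at = 7.50 + (0)(7.5) = 7.50 m/s
Δx = v₀t + ½at² = 7.50·7.5 + 0.5·0·7.5² = 56.2 m

Phase 3 (decelerating): v₀ = 7.50 m/s, a = -2.4 m/s².
v = v₀ + at → t = (0 − 7.50) / -2.4 = 3.12 s
v² = v₀² + 2aΔx → Δx = (0² − 7.50²)/(2·-2.4) = 11.7 m
Total time = 5.36 + 7.50 + 3.12 = 16.0 s

15.98 s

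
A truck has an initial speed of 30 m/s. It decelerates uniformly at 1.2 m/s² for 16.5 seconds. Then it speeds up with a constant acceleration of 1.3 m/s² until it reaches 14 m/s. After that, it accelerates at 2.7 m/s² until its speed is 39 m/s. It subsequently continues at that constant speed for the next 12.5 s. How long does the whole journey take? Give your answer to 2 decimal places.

Phase 1 (decelerating): v₀ = 30.0 m/s, a = -1.2 m/s².
v = v₀ + at = 30.0 + (-1.2)(16.5) = 10.2 m/s
Δx = v₀t + ½at² = 30.0·16.5 + 0.5·-1.2·16.5² = 332 m

Phase 2 (accelerating): v₀ = 10.2 m/s, a = 1.3 m/s².
v = v₀ + at → t = (14 − 10.2) / 1.3 = 2.92 s
v² = v₀² + 2aΔx → Δx = (14² − 10.2²)/(2·1.3) = 35.4 m

Phase 3 (accelerating): v₀ = 14.0 m/s, a = 2.7 m/s².
v = v₀ + at → t = (39 − 14.0) / 2.7 = 9.26 s
v² = v₀² + 2aΔx → Δx = (39² − 14.0²)/(2·2.7) = 245 m

Phase 4 (constant speed): v₀ = 39.0 m/s, a = 0 m/s².
v = v₀ + at = 39.0 + (0)(12.5) = 39.0 m/s
Δx = v₀t + ½at² = 39.0·12.5 + 0.5·0·12.5² = 488 m
Total time = 16.5 + 2.92 + 9.26 + 12.5 = 41.2 s

41.18 s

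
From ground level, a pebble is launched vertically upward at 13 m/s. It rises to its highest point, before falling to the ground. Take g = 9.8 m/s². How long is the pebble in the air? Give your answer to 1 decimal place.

Phase 1 (rising): v₀ = 13.0 m/s, a = -9.8 m/s².
v = v₀ + at → t = (0 − 13.0) / -9.8 = 1.33 s
v² = v₀² + 2aΔx → Δx = (0² − 13.0²)/(2·-9.8) = 8.62 m

Phase 2 (falling): v₀ = 0 m/s, a = -9.8 m/s².
Falls 8.62 m from rest: t = √(2·8.62/9.8) = 1.33 s; v = g·t = 13.0 m/s.
Total time = 1.33 + 1.33 = 2.65 s

2.7 s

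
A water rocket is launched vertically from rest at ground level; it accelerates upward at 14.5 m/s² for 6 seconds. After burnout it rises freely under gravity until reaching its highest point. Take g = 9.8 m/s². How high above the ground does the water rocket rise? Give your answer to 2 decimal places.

Phase 1 (powered ascent): v₀ = 0 m/s, a = 14.5 m/s².
v = v₀ + at = 0 + (14.5)(6) = 87.0 m/s
Δx = v₀t + ½at² = 0·6 + 0.5·14.5·6² = 261 m

Phase 2 (coasting upward): v₀ = 87.0 m/s, a = -9.8 m/s².
v = v₀ + at → t = (0 − 87.0) / -9.8 = 8.88 s
v² = v₀² + 2aΔx → Δx = (0² − 87.0²)/(2·-9.8) = 386 m
Maximum height = 261 + 386 = 647 m

647.17 m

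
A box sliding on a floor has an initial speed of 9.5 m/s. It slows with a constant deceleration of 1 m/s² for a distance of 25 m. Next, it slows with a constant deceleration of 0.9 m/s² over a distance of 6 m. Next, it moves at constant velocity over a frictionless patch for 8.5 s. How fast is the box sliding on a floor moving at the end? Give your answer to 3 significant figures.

5.43 m/s

Phase 1 (decelerating): v₀ = 9.50 m/s, a = -1 m/s².
v² = v₀² + 2aΔx = 9.50² + 2·-1·25 = 40.2 → v = 6.34 m/s
t = (v − v₀)/a = (6.34 − 9.50)/-1 = 3.16 s

Phase 2 (decelerating): v₀ = 6.34 m/s, a = -0.9 m/s².
v² = v₀² + 2aΔx = 6.34² + 2·-0.9·6 = 29.4 → v = 5.43 m/s
t = (v − v₀)/a = (5.43 − 6.34)/-0.9 = 1.02 s

Phase 3 (constant speed): v₀ = 5.43 m/s, a = 0 m/s².
v = v₀ + at = 5.43 + (0)(8.5) = 5.43 m/s
Δx = v₀t + ½at² = 5.43·8.5 + 0.5·0·8.5² = 46.1 m
Final speed = 5.43 m/s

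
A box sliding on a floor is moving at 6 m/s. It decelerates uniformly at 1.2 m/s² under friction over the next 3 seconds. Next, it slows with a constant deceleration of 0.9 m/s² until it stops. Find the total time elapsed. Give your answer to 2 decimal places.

5.67 s

Phase 1 (decelerating): v₀ = 6.00 m/s, a = -1.2 m/s².
v = v₀ + at = 6.00 + (-1.2)(3) = 2.40 m/s
Δx = v₀t + ½at² = 6.00·3 + 0.5·-1.2·3² = 12.6 m

Phase 2 (decelerating): v₀ = 2.40 m/s, a = -0.9 m/s².
v = v₀ + at → t = (0 − 2.40) / -0.9 = 2.67 s
v² = v₀² + 2aΔx → Δx = (0² − 2.40²)/(2·-0.9) = 3.20 m
Total time = 3.00 + 2.67 = 5.67 s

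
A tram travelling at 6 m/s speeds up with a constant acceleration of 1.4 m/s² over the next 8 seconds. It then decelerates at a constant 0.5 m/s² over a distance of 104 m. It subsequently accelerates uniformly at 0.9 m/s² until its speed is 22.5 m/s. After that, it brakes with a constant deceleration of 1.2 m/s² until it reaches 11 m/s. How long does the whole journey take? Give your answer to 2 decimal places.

33.89 s

Phase 1 (accelerating): v₀ = 6.00 m/s, a = 1.4 m/s².
v = v₀ + at = 6.00 + (1.4)(8) = 17.2 m/s
Δx = v₀t + ½at² = 6.00·8 + 0.5·1.4·8² = 92.8 m

Phase 2 (decelerating): v₀ = 17.2 m/s, a = -0.5 m/s².
v² = v₀² + 2aΔx = 17.2² + 2·-0.5·104 = 192 → v = 13.9 m/s
t = (v − v₀)/a = (13.9 − 17.2)/-0.5 = 6.70 s

Phase 3 (accelerating): v₀ = 13.9 m/s, a = 0.9 m/s².
v = v₀ + at → t = (22.5 − 13.9) / 0.9 = 9.61 s
v² = v₀² + 2aΔx → Δx = (22.5² − 13.9²)/(2·0.9) = 175 m

Phase 4 (decelerating): v₀ = 22.5 m/s, a = -1.2 m/s².
v = v₀ + at → t = (11 − 22.5) / -1.2 = 9.58 s
v² = v₀² + 2aΔx → Δx = (11² − 22.5²)/(2·-1.2) = 161 m
Total time = 8.00 + 6.70 + 9.61 + 9.58 = 33.9 s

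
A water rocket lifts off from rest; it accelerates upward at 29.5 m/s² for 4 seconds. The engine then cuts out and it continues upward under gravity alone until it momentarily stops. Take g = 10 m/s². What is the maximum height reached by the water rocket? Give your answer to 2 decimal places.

Phase 1 (powered ascent): v₀ = 0 m/s, a = 29.5 m/s².
v = v₀ + at = 0 + (29.5)(4) = 118 m/s
Δx = v₀t + ½at² = 0·4 + 0.5·29.5·4² = 236 m

Phase 2 (coasting upward): v₀ = 118 m/s, a = -10 m/s².
v = v₀ + at → t = (0 − 118) / -10 = 11.8 s
v² = v₀² + 2aΔx → Δx = (0² − 118²)/(2·-10) = 696 m
Maximum height = 236 + 696 = 932 m

932.20 m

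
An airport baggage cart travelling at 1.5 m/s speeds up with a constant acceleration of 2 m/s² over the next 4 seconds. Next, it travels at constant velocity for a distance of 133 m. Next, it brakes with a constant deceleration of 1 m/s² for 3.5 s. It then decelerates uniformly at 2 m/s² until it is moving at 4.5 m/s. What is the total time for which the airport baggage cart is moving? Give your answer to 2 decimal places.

22.25 s

Phase 1 (accelerating): v₀ = 1.50 m/s, a = 2 m/s².
v = v₀ + at = 1.50 + (2)(4) = 9.50 m/s
Δx = v₀t + ½at² = 1.50·4 + 0.5·2·4² = 22.0 m

Phase 2 (constant speed): v₀ = 9.50 m/s, a = 0 m/s².
Constant speed: t = d/v = 133/9.50 = 14.0 s

Phase 3 (decelerating): v₀ = 9.50 m/s, a = -1 m/s².
v = v₀ + at = 9.50 + (-1)(3.5) = 6.00 m/s
Δx = v₀t + ½at² = 9.50·3.5 + 0.5·-1·3.5² = 27.1 m

Phase 4 (decelerating): v₀ = 6.00 m/s, a = -2 m/s².
v = v₀ + at → t = (4.5 − 6.00) / -2 = 0.750 s
v² = v₀² + 2aΔx → Δx = (4.5² − 6.00²)/(2·-2) = 3.94 m
Total time = 4.00 + 14.0 + 3.50 + 0.750 = 22.2 s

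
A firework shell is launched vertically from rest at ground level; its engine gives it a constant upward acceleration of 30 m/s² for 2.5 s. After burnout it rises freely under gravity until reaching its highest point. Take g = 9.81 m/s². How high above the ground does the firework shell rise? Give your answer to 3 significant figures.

380 m

Phase 1 (powered ascent): v₀ = 0 m/s, a = 30 m/s².
v = v₀ + at = 0 + (30)(2.5) = 75.0 m/s
Δx = v₀t + ½at² = 0·2.5 + 0.5·30·2.5² = 93.8 m

Phase 2 (coasting upward): v₀ = 75.0 m/s, a = -9.81 m/s².
v = v₀ + at → t = (0 − 75.0) / -9.81 = 7.65 s
v² = v₀² + 2aΔx → Δx = (0² − 75.0²)/(2·-9.81) = 287 m
Maximum height = 93.8 + 287 = 380 m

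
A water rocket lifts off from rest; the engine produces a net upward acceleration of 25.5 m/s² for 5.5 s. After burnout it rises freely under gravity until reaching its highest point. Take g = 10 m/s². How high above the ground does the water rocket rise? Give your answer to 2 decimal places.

1369.19 m

Phase 1 (powered ascent): v₀ = 0 m/s, a = 25.5 m/s².
v = v₀ + at = 0 + (25.5)(5.5) = 140 m/s
Δx = v₀t + ½at² = 0·5.5 + 0.5·25.5·5.5² = 386 m

Phase 2 (coasting upward): v₀ = 140 m/s, a = -10 m/s².
v = v₀ + at → t = (0 − 140) / -10 = 14.0 s
v² = v₀² + 2aΔx → Δx = (0² − 140²)/(2·-10) = 984 m
Maximum height = 386 + 984 = 1370 m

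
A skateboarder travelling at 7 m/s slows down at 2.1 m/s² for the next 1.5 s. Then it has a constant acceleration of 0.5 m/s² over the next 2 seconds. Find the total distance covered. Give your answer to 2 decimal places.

Phase 1 (decelerating): v₀ = 7.00 m/s, a = -2.1 m/s².
v = v₀ + at = 7.00 + (-2.1)(1.5) = 3.85 m/s
Δx = v₀t + ½at² = 7.00·1.5 + 0.5·-2.1·1.5² = 8.14 m

Phase 2 (accelerating): v₀ = 3.85 m/s, a = 0.5 m/s².
v = v₀ + at = 3.85 + (0.5)(2) = 4.85 m/s
Δx = v₀t + ½at² = 3.85·2 + 0.5·0.5·2² = 8.70 m
Total distance = 8.14 + 8.70 = 16.8 m

16.84 m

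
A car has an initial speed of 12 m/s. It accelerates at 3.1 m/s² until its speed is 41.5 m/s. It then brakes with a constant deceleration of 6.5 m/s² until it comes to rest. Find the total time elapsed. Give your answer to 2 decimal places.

Phase 1 (accelerating): v₀ = 12.0 m/s, a = 3.1 m/s².
v = v₀ + at → t = (41.5 − 12.0) / 3.1 = 9.52 s
v² = v₀² + 2aΔx → Δx = (41.5² − 12.0²)/(2·3.1) = 255 m

Phase 2 (decelerating): v₀ = 41.5 m/s, a = -6.5 m/s².
v = v₀ + at → t = (0 − 41.5) / -6.5 = 6.38 s
v² = v₀² + 2aΔx → Δx = (0² − 41.5²)/(2·-6.5) = 132 m
Total time = 9.52 + 6.38 = 15.9 s

15.90 s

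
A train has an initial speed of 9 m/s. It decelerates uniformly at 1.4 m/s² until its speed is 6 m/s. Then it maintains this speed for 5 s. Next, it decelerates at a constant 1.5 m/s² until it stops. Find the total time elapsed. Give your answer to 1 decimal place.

Phase 1 (decelerating): v₀ = 9.00 m/s, a = -1.4 m/s².
v = v₀ + at → t = (6 − 9.00) / -1.4 = 2.14 s
v² = v₀² + 2aΔx → Δx = (6² − 9.00²)/(2·-1.4) = 16.1 m

Phase 2 (constant speed): v₀ = 6.00 m/s, a = 0 m/s².
v = v₀ + at = 6.00 + (0)(5) = 6.00 m/s
Δx = v₀t + ½at² = 6.00·5 + 0.5·0·5² = 30.0 m

Phase 3 (decelerating): v₀ = 6.00 m/s, a = -1.5 m/s².
v = v₀ + at → t = (0 − 6.00) / -1.5 = 4.00 s
v² = v₀² + 2aΔx → Δx = (0² − 6.00²)/(2·-1.5) = 12.0 m
Total time = 2.14 + 5.00 + 4.00 = 11.1 s

11.1 s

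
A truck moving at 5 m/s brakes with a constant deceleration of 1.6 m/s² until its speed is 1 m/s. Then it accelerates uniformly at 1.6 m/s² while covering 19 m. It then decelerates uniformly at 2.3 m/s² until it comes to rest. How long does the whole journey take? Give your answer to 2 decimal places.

10.21 s

Phase 1 (decelerating): v₀ = 5.00 m/s, a = -1.6 m/s².
v = v₀ + at → t = (1 − 5.00) / -1.6 = 2.50 s
v² = v₀² + 2aΔx → Δx = (1² − 5.00²)/(2·-1.6) = 7.50 m

Phase 2 (accelerating): v₀ = 1.00 m/s, a = 1.6 m/s².
v² = v₀² + 2aΔx = 1.00² + 2·1.6·19 = 61.8 → v = 7.86 m/s
t = (v − v₀)/a = (7.86 − 1.00)/1.6 = 4.29 s

Phase 3 (decelerating): v₀ = 7.86 m/s, a = -2.3 m/s².
v = v₀ + at → t = (0 − 7.86) / -2.3 = 3.42 s
v² = v₀² + 2aΔx → Δx = (0² − 7.86²)/(2·-2.3) = 13.4 m
Total time = 2.50 + 4.29 + 3.42 = 10.2 s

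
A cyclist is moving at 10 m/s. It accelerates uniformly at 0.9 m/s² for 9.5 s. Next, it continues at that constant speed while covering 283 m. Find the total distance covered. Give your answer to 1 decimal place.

418.6 m

Phase 1 (accelerating): v₀ = 10.0 m/s, a = 0.9 m/s².
v = v₀ + at = 10.0 + (0.9)(9.5) = 18.6 m/s
Δx = v₀t + ½at² = 10.0·9.5 + 0.5·0.9·9.5² = 136 m

Phase 2 (constant speed): v₀ = 18.6 m/s, a = 0 m/s².
Constant speed: t = d/v = 283/18.6 = 15.3 s
Total distance = 136 + 283 = 419 m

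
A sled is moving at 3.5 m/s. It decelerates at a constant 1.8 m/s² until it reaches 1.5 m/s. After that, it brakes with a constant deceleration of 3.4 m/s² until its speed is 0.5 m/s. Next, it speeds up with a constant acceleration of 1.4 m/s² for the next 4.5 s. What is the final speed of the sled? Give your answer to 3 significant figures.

Phase 1 (decelerating): v₀ = 3.50 m/s, a = -1.8 m/s².
v = v₀ + at → t = (1.5 − 3.50) / -1.8 = 1.11 s
v² = v₀² + 2aΔx → Δx = (1.5² − 3.50²)/(2·-1.8) = 2.78 m

Phase 2 (decelerating): v₀ = 1.50 m/s, a = -3.4 m/s².
v = v₀ + at → t = (0.5 − 1.50) / -3.4 = 0.294 s
v² = v₀² + 2aΔx → Δx = (0.5² − 1.50²)/(2·-3.4) = 0.294 m

Phase 3 (accelerating): v₀ = 0.500 m/s, a = 1.4 m/s².
v = v₀ + at = 0.500 + (1.4)(4.5) = 6.80 m/s
Δx = v₀t + ½at² = 0.500·4.5 + 0.5·1.4·4.5² = 16.4 m
Final speed = 6.80 m/s

6.80 m/s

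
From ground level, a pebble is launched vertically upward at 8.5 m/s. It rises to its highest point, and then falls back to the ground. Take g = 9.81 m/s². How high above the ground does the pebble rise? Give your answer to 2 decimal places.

Phase 1 (rising): v₀ = 8.50 m/s, a = -9.81 m/s².
v = v₀ + at → t = (0 − 8.50) / -9.81 = 0.866 s
v² = v₀² + 2aΔx → Δx = (0² − 8.50²)/(2·-9.81) = 3.68 m
Maximum height = 3.68 m

3.68 m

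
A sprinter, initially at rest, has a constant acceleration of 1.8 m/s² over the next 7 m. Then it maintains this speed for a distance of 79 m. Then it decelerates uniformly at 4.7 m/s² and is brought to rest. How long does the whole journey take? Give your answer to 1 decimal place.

19.6 s

Phase 1 (accelerating): v₀ = 0 m/s, a = 1.8 m/s².
v² = v₀² + 2aΔx = 0² + 2·1.8·7 = 25.2 → v = 5.02 m/s
t = (v − v₀)/a = (5.02 − 0)/1.8 = 2.79 s

Phase 2 (constant speed): v₀ = 5.02 m/s, a = 0 m/s².
Constant speed: t = d/v = 79/5.02 = 15.7 s

Phase 3 (decelerating): v₀ = 5.02 m/s, a = -4.7 m/s².
v = v₀ + at → t = (0 − 5.02) / -4.7 = 1.07 s
v² = v₀² + 2aΔx → Δx = (0² − 5.02²)/(2·-4.7) = 2.68 m
Total time = 2.79 + 15.7 + 1.07 = 19.6 s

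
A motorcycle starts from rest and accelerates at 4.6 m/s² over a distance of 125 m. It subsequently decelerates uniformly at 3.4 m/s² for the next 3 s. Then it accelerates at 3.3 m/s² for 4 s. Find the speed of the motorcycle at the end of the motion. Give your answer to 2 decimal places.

36.91 m/s

Phase 1 (accelerating): v₀ = 0 m/s, a = 4.6 m/s².
v² = v₀² + 2aΔx = 0² + 2·4.6·125 = 1150 → v = 33.9 m/s
t = (v − v₀)/a = (33.9 − 0)/4.6 = 7.37 s

Phase 2 (decelerating): v₀ = 33.9 m/s, a = -3.4 m/s².
v = v₀ + at = 33.9 + (-3.4)(3) = 23.7 m/s
Δx = v₀t + ½at² = 33.9·3 + 0.5·-3.4·3² = 86.4 m

Phase 3 (accelerating): v₀ = 23.7 m/s, a = 3.3 m/s².
v = v₀ + at = 23.7 + (3.3)(4) = 36.9 m/s
Δx = v₀t + ½at² = 23.7·4 + 0.5·3.3·4² = 121 m
Final speed = 36.9 m/s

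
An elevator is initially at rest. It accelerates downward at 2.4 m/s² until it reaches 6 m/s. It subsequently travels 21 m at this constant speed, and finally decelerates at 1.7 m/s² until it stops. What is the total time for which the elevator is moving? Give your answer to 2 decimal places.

9.53 s

Phase 1 (accelerating): v₀ = 0 m/s, a = 2.4 m/s².
v = v₀ + at → t = (6 − 0) / 2.4 = 2.50 s
v² = v₀² + 2aΔx → Δx = (6² − 0²)/(2·2.4) = 7.50 m

Phase 2 (constant speed): v₀ = 6.00 m/s, a = 0 m/s².
Constant speed: t = d/v = 21/6.00 = 3.50 s

Phase 3 (decelerating): v₀ = 6.00 m/s, a = -1.7 m/s².
v = v₀ + at → t = (0 − 6.00) / -1.7 = 3.53 s
v² = v₀² + 2aΔx → Δx = (0² − 6.00²)/(2·-1.7) = 10.6 m
Total time = 2.50 + 3.50 + 3.53 = 9.53 s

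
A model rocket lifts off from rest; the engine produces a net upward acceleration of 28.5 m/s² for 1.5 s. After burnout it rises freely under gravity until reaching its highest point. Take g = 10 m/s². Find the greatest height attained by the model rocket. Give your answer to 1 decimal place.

123.4 m

Phase 1 (powered ascent): v₀ = 0 m/s, a = 28.5 m/s².
v = v₀ + at = 0 + (28.5)(1.5) = 42.8 m/s
Δx = v₀t + ½at² = 0·1.5 + 0.5·28.5·1.5² = 32.1 m

Phase 2 (coasting upward): v₀ = 42.8 m/s, a = -10 m/s².
v = v₀ + at → t = (0 − 42.8) / -10 = 4.28 s
v² = v₀² + 2aΔx → Δx = (0² − 42.8²)/(2·-10) = 91.4 m
Maximum height = 32.1 + 91.4 = 123 m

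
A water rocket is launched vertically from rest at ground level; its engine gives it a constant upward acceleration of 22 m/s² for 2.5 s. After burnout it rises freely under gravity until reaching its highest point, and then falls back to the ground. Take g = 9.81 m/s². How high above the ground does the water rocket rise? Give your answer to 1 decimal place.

222.9 m

Phase 1 (powered ascent): v₀ = 0 m/s, a = 22 m/s².
v = v₀ + at = 0 + (22)(2.5) = 55.0 m/s
Δx = v₀t + ½at² = 0·2.5 + 0.5·22·2.5² = 68.8 m

Phase 2 (coasting upward): v₀ = 55.0 m/s, a = -9.81 m/s².
v = v₀ + at → t = (0 − 55.0) / -9.81 = 5.61 s
v² = v₀² + 2aΔx → Δx = (0² − 55.0²)/(2·-9.81) = 154 m
Maximum height = 68.8 + 154 = 223 m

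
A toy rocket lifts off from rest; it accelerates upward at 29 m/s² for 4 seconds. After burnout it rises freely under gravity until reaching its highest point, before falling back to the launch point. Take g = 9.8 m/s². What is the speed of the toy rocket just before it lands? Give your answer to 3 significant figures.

134 m/s

Phase 1 (powered ascent): v₀ = 0 m/s, a = 29 m/s².
v = v₀ + at = 0 + (29)(4) = 116 m/s
Δx = v₀t + ½at² = 0·4 + 0.5·29·4² = 232 m

Phase 2 (coasting upward): v₀ = 116 m/s, a = -9.8 m/s².
v = v₀ + at → t = (0 − 116) / -9.8 = 11.8 s
v² = v₀² + 2aΔx → Δx = (0² − 116²)/(2·-9.8) = 687 m

Phase 3 (free fall): v₀ = 0 m/s, a = -9.8 m/s².
Falls 919 m from rest: t = √(2·919/9.8) = 13.7 s; v = g·t = 134 m/s.
Impact speed = 134 m/s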